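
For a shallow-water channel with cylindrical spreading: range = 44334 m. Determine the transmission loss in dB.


TL = 10*log10(44334) = 46.47

46.47 dB


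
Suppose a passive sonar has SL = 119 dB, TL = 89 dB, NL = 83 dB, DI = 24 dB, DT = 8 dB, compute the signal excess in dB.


SE = SL - TL - NL + DI - DT = 119 - 89 - 83 + 24 - 8 = -37

-37 dB


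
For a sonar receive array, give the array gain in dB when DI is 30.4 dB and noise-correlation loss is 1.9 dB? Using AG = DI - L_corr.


AG = DI - L_corr = 30.4 - 1.9 = 28.5

28.5 dB


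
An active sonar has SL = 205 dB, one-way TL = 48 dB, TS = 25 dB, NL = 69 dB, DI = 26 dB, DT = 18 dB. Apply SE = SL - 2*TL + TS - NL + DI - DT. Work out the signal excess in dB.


73 dB


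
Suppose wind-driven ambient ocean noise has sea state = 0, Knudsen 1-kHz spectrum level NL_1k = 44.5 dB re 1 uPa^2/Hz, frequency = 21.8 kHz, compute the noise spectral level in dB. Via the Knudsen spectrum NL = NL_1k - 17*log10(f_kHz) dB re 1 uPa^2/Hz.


NL = NL_1k - 17*log10(f_kHz) = 44.5 - 17*log10(21.8) = 44.5 - (22.75) = 21.75

21.75 dB


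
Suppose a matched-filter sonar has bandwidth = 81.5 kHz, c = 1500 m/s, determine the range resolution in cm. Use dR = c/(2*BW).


dR = c/(2*BW) = 1500 / (2 * 81.5e3) = 0.0092 m = 0.92 cm

0.92 cm


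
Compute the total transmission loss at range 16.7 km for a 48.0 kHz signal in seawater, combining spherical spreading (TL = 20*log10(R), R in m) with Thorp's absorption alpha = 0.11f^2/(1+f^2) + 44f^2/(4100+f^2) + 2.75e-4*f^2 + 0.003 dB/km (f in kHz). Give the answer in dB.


Step 1 (Thorp): alpha = 0.11*2304.0/(1+2304.0) + 44*2304.0/(4100+2304.0) + 2.75e-4*2304.0 + 0.003 = 16.5767 dB/km
Step 2: TL_spread = 20*log10(16700) = 84.45 dB
Step 3: TL_abs = alpha*R = 16.5767 * 16.7 = 276.83 dB
Step 4: TL_total = 84.45 + 276.83 = 361.28

361.28 dB


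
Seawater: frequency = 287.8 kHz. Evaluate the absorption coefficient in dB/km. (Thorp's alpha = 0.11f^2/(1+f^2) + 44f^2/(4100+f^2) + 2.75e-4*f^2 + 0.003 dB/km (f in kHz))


f^2 = 82828.84
alpha = 0.11*82828.84/(1+82828.84) + 44*82828.84/(4100+82828.84) + 2.75e-4*82828.84 + 0.003 = 64.816

64.816 dB/km


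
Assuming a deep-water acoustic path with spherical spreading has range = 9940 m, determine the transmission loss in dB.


TL = 20*log10(9940) = 79.95

79.95 dB


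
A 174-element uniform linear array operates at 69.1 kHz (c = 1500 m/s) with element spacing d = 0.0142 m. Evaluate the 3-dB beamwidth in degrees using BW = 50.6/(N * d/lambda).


Step 1: lambda = 1500/69100 = 0.02171 m
Step 2: d/lambda = 0.0142/0.02171 = 0.6541
Step 3: BW = 50.6/(N * d/lambda) = 50.6/(174 * 0.6541) = 0.44

0.44 deg


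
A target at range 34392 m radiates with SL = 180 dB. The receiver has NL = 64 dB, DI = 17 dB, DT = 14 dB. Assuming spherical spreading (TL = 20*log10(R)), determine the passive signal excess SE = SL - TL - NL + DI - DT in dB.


28.27 dB


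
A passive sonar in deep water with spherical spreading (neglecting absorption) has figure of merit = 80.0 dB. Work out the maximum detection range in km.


At max range FOM = TL, so 20*log10(R) = 80.0
R = 10^(80.0/20) = 10000.0 m = 10.0 km

10.0 km


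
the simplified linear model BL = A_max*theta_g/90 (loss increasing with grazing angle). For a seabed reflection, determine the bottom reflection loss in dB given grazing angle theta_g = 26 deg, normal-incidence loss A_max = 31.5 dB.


9.1 dB


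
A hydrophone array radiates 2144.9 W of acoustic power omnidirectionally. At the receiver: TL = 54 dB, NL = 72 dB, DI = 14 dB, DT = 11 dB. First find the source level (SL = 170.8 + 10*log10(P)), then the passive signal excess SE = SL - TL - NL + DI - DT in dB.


Step 1: SL = 170.8 + 10*log10(2144.9) = 204.11 dB
Step 2: SE = SL - TL - NL + DI - DT = 204.11 - 54 - 72 + 14 - 11 = 81.11

81.11 dB


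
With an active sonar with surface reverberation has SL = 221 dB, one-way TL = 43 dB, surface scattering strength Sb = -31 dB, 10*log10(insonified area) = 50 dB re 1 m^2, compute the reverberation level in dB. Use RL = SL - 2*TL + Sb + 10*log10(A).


RL = SL - 2*TL + Sb + 10*log10(A) = 221 - 2*43 + (-31) + 50 = 154

154 dB


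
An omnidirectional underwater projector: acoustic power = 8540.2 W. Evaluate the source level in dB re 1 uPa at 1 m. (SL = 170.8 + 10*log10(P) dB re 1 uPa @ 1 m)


210.11 dB


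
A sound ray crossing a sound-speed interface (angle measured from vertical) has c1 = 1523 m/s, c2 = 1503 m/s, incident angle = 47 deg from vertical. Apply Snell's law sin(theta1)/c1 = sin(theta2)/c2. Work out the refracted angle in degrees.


sin(theta2) = (c2/c1)*sin(theta1) = (1503/1523)*sin(47 deg) = 0.72175
theta2 = arcsin(0.72175) = 46.2

46.2 deg


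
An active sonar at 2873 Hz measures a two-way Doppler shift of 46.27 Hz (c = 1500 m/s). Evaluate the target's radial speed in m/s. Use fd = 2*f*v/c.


12.08 m/s


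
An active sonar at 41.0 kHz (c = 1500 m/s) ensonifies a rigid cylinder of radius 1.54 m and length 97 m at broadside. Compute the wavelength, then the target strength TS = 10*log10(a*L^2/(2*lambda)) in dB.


Step 1: lambda = c/f = 1500/41000 = 0.03659 m
Step 2: TS = 10*log10(a*L^2/(2*lambda)) = 10*log10(1.54*97^2/(2*0.03659)) = 52.97

52.97 dB


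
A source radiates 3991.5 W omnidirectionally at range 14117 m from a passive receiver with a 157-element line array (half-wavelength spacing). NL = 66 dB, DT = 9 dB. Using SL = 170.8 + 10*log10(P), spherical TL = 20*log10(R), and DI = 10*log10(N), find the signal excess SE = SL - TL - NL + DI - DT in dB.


Step 1: SL = 170.8 + 10*log10(3991.5) = 206.81 dB
Step 2: TL = 20*log10(14117) = 82.99 dB
Step 3: DI = 10*log10(157) = 21.96 dB
Step 4: SE = SL - TL - NL + DI - DT = 206.81 - 82.99 - 66 + 21.96 - 9 = 70.78

70.78 dB


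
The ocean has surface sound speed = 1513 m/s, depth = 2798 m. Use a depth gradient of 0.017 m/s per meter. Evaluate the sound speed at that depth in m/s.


1560.566 m/s


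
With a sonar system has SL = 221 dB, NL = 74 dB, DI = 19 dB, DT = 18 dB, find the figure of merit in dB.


FOM = SL - NL + DI - DT = 221 - 74 + 19 - 18 = 148

148 dB


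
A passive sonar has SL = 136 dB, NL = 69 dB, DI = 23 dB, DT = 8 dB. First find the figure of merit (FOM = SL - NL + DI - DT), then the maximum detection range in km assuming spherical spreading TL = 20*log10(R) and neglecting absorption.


Step 1: FOM = SL - NL + DI - DT = 136 - 69 + 23 - 8 = 82 dB
Step 2: at max range FOM = TL = 20*log10(R), so R = 10^(82/20) = 12589.25 m = 12.59 km

12.59 km


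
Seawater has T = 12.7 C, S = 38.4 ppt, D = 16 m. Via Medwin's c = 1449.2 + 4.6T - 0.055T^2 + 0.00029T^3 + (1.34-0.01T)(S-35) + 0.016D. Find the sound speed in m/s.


c = 1449.2 + 4.6*12.7 - 0.055*12.7^2 + 0.00029*12.7^3 + (1.34 - 0.01*12.7)*(38.4 - 35) + 0.016*16 = 1503.72

1503.72 m/s


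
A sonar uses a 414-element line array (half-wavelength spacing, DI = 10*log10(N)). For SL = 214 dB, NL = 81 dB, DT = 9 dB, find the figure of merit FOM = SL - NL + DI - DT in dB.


150.17 dB


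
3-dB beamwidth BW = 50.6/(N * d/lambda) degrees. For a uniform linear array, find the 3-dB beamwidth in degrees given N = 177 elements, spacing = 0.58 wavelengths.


0.49 deg


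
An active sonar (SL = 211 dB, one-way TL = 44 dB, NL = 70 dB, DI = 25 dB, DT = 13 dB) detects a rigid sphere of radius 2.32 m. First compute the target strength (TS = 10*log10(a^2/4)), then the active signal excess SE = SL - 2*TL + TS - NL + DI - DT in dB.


Step 1: TS = 10*log10(2.32^2/4) = 1.29 dB
Step 2: SE = SL - 2*TL + TS - NL + DI - DT = 211 - 2*44 + (1.29) - 70 + 25 - 13 = 66.29

66.29 dB


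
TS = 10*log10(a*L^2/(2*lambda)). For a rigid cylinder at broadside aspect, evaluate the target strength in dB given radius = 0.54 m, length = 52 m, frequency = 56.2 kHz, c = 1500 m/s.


44.37 dB


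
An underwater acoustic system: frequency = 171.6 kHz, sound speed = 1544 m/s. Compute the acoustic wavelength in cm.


lambda = c/f = 1544 / 171600 = 0.009 m = 0.9 cm

0.9 cm


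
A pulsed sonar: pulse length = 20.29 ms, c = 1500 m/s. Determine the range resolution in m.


dR = c*tau/2 = 1500 * 20.29e-3 / 2 = 15.2175

15.2175 m


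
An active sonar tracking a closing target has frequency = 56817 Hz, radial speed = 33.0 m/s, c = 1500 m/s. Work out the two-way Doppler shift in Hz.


fd = 2*f*v/c = 2 * 56817 * 33.0 / 1500 = 2499.95

2499.95 Hz


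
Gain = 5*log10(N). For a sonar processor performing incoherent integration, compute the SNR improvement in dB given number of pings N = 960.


Gain = 5*log10(960) = 14.91

14.91 dB


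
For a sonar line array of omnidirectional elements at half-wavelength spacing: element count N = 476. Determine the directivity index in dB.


DI = 10*log10(476) = 26.78

26.78 dB


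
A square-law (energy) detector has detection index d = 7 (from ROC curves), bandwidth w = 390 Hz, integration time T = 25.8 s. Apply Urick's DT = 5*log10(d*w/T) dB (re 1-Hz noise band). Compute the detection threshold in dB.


DT = 5*log10(d*w/T) = 5*log10(7 * 390 / 25.8) = 5*log10(105.81) = 10.12

10.12 dB


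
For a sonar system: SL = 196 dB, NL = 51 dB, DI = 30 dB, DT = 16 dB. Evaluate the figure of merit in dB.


FOM = SL - NL + DI - DT = 196 - 51 + 30 - 16 = 159

159 dB


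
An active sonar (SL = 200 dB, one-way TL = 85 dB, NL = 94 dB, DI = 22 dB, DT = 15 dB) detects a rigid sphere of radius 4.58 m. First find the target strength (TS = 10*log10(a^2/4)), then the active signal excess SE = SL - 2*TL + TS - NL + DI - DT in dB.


Step 1: TS = 10*log10(4.58^2/4) = 7.2 dB
Step 2: SE = SL - 2*TL + TS - NL + DI - DT = 200 - 2*85 + (7.2) - 94 + 22 - 15 = -49.8

-49.8 dB


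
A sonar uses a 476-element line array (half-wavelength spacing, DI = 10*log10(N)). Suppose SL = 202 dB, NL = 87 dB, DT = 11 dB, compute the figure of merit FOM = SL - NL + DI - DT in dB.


Step 1: DI = 10*log10(476) = 26.78 dB
Step 2: FOM = SL - NL + DI - DT = 202 - 87 + 26.78 - 11 = 130.78

130.78 dB


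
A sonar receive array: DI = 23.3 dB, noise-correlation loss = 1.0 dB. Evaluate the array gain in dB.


AG = DI - L_corr = 23.3 - 1.0 = 22.3

22.3 dB


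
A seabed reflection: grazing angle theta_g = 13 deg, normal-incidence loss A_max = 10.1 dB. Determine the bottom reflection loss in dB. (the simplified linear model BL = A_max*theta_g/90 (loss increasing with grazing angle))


BL = A_max * theta_g / 90 = 10.1 * 13 / 90 = 1.46

1.46 dB


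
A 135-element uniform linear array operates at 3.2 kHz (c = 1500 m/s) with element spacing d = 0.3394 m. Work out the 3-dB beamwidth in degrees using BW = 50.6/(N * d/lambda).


0.52 deg


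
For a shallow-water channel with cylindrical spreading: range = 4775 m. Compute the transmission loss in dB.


36.79 dB


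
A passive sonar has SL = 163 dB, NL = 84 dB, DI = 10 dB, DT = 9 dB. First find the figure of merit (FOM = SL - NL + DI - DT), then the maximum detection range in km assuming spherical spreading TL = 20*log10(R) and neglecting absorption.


Step 1: FOM = SL - NL + DI - DT = 163 - 84 + 10 - 9 = 80 dB
Step 2: at max range FOM = TL = 20*log10(R), so R = 10^(80/20) = 10000.0 m = 10.0 km

10.0 km


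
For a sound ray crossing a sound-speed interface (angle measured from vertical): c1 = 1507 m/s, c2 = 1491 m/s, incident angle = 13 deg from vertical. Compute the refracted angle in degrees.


sin(theta2) = (c2/c1)*sin(theta1) = (1491/1507)*sin(13 deg) = 0.22256
theta2 = arcsin(0.22256) = 12.86

12.86 deg


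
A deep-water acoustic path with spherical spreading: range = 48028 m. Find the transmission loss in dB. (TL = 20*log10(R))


TL = 20*log10(48028) = 93.63

93.63 dB


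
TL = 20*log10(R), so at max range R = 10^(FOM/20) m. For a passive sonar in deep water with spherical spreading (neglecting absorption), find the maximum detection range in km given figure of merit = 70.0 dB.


3.16 km


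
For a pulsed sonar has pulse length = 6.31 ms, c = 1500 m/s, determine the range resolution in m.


dR = c*tau/2 = 1500 * 6.31e-3 / 2 = 4.7325

4.7325 m


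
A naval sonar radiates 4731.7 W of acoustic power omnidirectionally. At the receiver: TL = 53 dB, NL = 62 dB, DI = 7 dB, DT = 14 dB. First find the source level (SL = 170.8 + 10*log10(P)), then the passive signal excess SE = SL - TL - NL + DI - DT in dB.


Step 1: SL = 170.8 + 10*log10(4731.7) = 207.55 dB
Step 2: SE = SL - TL - NL + DI - DT = 207.55 - 53 - 62 + 7 - 14 = 85.55

85.55 dB


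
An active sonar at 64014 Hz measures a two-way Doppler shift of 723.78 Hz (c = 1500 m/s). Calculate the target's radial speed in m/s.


8.48 m/s


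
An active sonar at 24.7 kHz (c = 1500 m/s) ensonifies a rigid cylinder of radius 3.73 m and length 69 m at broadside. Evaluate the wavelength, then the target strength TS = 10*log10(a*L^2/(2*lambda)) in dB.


Step 1: lambda = c/f = 1500/24700 = 0.06073 m
Step 2: TS = 10*log10(a*L^2/(2*lambda)) = 10*log10(3.73*69^2/(2*0.06073)) = 51.65

51.65 dB


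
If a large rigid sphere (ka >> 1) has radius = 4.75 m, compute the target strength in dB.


TS = 10*log10(4.75^2 / 4) = 10*log10(5.640625) = 7.51

7.51 dB


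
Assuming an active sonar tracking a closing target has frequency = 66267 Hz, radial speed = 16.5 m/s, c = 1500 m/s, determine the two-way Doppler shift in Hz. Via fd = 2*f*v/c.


fd = 2*f*v/c = 2 * 66267 * 16.5 / 1500 = 1457.87

1457.87 Hz


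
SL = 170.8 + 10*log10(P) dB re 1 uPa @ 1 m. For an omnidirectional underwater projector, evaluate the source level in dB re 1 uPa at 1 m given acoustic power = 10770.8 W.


SL = 170.8 + 10*log10(10770.8) = 170.8 + 40.32 = 211.12

211.12 dB


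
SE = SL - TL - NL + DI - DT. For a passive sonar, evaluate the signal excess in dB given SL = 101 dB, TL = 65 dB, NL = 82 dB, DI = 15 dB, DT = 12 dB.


SE = SL - TL - NL + DI - DT = 101 - 65 - 82 + 15 - 12 = -43

-43 dB


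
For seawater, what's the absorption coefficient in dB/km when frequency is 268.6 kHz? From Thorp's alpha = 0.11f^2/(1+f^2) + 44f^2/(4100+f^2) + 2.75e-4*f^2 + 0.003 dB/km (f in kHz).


61.587 dB/km


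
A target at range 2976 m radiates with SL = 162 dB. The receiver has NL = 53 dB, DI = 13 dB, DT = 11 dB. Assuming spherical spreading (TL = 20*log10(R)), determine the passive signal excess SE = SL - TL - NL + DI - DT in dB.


41.53 dB


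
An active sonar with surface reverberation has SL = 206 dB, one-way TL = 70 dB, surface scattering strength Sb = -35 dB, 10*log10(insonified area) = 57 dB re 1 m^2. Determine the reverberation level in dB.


RL = SL - 2*TL + Sb + 10*log10(A) = 206 - 2*70 + (-35) + 57 = 88

88 dB


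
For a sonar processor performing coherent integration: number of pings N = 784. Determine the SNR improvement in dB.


Gain = 10*log10(784) = 28.94

28.94 dB


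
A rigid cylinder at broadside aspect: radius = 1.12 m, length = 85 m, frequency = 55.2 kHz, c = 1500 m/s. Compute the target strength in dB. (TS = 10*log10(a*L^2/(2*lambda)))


51.73 dB


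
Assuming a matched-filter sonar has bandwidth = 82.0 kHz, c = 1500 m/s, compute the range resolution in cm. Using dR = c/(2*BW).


dR = c/(2*BW) = 1500 / (2 * 82.0e3) = 0.0091 m = 0.91 cm

0.91 cm


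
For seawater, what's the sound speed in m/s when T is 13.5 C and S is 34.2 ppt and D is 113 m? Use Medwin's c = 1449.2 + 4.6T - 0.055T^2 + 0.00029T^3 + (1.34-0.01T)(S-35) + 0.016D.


c = 1449.2 + 4.6*13.5 - 0.055*13.5^2 + 0.00029*13.5^3 + (1.34 - 0.01*13.5)*(34.2 - 35) + 0.016*113 = 1502.83

1502.83 m/s


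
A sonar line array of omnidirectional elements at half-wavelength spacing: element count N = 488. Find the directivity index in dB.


DI = 10*log10(488) = 26.88

26.88 dB


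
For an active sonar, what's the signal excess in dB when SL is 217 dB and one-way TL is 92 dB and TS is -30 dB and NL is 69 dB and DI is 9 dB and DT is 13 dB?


SE = SL - 2*TL + TS - NL + DI - DT = 217 - 2*92 + (-30) - 69 + 9 - 13 = -70

-70 dB


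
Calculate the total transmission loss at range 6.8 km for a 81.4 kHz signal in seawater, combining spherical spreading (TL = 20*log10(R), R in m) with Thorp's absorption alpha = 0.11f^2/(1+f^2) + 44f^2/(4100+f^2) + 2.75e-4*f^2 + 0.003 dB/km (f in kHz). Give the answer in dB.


Step 1 (Thorp): alpha = 0.11*6625.96/(1+6625.96) + 44*6625.96/(4100+6625.96) + 2.75e-4*6625.96 + 0.003 = 29.1161 dB/km
Step 2: TL_spread = 20*log10(6800) = 76.65 dB
Step 3: TL_abs = alpha*R = 29.1161 * 6.8 = 197.99 dB
Step 4: TL_total = 76.65 + 197.99 = 274.64

274.64 dB


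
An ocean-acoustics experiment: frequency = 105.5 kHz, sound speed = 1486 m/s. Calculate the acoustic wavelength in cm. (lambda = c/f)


lambda = c/f = 1486 / 105500 = 0.0141 m = 1.41 cm

1.41 cm


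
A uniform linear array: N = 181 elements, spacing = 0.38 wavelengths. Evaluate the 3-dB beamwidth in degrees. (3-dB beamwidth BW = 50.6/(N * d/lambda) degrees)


BW = 50.6 / (181 * 0.38) = 50.6 / 68.78 = 0.74

0.74 deg


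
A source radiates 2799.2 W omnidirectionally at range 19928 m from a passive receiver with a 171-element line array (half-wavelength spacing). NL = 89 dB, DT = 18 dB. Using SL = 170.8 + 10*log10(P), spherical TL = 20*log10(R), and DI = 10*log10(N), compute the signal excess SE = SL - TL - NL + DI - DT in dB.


Step 1: SL = 170.8 + 10*log10(2799.2) = 205.27 dB
Step 2: TL = 20*log10(19928) = 85.99 dB
Step 3: DI = 10*log10(171) = 22.33 dB
Step 4: SE = SL - TL - NL + DI - DT = 205.27 - 85.99 - 89 + 22.33 - 18 = 34.61

34.61 dB


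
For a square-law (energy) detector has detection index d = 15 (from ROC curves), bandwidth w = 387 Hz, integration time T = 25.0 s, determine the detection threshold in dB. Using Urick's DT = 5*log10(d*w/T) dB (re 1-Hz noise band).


DT = 5*log10(d*w/T) = 5*log10(15 * 387 / 25.0) = 5*log10(232.2) = 11.83

11.83 dB


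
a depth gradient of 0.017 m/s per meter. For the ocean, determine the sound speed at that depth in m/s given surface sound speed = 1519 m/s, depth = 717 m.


c = 1519 + 0.017 * 717 = 1531.189

1531.189 m/s


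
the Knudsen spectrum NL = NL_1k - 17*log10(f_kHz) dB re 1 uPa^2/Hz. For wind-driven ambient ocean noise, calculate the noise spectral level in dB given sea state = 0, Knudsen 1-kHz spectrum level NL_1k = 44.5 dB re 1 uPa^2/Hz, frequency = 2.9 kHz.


NL = NL_1k - 17*log10(f_kHz) = 44.5 - 17*log10(2.9) = 44.5 - (7.86) = 36.64

36.64 dB


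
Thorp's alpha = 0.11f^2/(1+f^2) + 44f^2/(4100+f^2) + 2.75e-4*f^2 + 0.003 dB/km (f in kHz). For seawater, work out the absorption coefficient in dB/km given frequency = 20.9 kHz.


4.469 dB/km


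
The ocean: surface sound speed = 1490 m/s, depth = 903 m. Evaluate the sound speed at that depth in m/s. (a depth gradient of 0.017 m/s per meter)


1505.351 m/s


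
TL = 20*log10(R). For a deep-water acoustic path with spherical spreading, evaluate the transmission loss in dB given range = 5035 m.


TL = 20*log10(5035) = 74.04

74.04 dB


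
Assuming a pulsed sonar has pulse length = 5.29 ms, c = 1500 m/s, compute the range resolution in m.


3.9675 m


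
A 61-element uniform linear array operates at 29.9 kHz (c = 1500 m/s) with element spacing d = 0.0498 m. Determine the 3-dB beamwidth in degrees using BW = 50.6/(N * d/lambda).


Step 1: lambda = 1500/29900 = 0.05017 m
Step 2: d/lambda = 0.0498/0.05017 = 0.9926
Step 3: BW = 50.6/(N * d/lambda) = 50.6/(61 * 0.9926) = 0.84

0.84 deg


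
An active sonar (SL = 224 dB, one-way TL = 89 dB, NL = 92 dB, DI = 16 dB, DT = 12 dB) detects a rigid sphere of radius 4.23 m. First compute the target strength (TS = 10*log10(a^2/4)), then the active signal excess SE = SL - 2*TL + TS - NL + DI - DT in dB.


Step 1: TS = 10*log10(4.23^2/4) = 6.51 dB
Step 2: SE = SL - 2*TL + TS - NL + DI - DT = 224 - 2*89 + (6.51) - 92 + 16 - 12 = -35.49

-35.49 dB


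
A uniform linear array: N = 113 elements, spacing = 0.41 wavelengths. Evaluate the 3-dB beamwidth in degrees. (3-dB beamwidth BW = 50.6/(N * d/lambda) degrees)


BW = 50.6 / (113 * 0.41) = 50.6 / 46.33 = 1.09

1.09 deg


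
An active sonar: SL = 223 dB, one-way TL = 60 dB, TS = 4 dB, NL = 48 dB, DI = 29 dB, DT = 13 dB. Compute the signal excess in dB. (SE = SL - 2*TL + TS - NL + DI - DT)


SE = SL - 2*TL + TS - NL + DI - DT = 223 - 2*60 + (4) - 48 + 29 - 13 = 75

75 dB


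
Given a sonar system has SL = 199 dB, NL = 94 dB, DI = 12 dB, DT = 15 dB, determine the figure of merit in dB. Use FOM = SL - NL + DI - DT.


FOM = SL - NL + DI - DT = 199 - 94 + 12 - 15 = 102

102 dB


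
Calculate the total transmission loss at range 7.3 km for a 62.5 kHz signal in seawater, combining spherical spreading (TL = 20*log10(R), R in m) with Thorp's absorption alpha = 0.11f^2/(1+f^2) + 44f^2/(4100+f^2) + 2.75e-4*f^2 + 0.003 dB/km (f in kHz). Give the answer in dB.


Step 1 (Thorp): alpha = 0.11*3906.25/(1+3906.25) + 44*3906.25/(4100+3906.25) + 2.75e-4*3906.25 + 0.003 = 22.6548 dB/km
Step 2: TL_spread = 20*log10(7300) = 77.27 dB
Step 3: TL_abs = alpha*R = 22.6548 * 7.3 = 165.38 dB
Step 4: TL_total = 77.27 + 165.38 = 242.65

242.65 dB


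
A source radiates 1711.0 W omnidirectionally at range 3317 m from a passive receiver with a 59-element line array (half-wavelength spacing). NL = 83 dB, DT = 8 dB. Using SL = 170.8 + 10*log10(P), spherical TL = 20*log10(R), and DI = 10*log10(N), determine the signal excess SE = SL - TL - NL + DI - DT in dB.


Step 1: SL = 170.8 + 10*log10(1711.0) = 203.13 dB
Step 2: TL = 20*log10(3317) = 70.41 dB
Step 3: DI = 10*log10(59) = 17.71 dB
Step 4: SE = SL - TL - NL + DI - DT = 203.13 - 70.41 - 83 + 17.71 - 8 = 59.43

59.43 dB


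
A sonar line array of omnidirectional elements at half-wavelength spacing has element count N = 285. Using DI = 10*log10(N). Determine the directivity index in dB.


DI = 10*log10(285) = 24.55

24.55 dB


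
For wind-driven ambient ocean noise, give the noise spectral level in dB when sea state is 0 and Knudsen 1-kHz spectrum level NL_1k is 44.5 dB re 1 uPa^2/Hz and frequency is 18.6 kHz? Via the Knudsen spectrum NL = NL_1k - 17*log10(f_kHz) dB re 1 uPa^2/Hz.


NL = NL_1k - 17*log10(f_kHz) = 44.5 - 17*log10(18.6) = 44.5 - (21.58) = 22.92

22.92 dB


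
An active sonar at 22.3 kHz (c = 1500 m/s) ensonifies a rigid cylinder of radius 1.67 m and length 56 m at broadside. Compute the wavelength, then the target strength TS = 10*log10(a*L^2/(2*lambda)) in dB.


Step 1: lambda = c/f = 1500/22300 = 0.06726 m
Step 2: TS = 10*log10(a*L^2/(2*lambda)) = 10*log10(1.67*56^2/(2*0.06726)) = 45.9

45.9 dB


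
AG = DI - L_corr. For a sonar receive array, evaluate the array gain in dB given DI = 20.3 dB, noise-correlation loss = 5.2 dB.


AG = DI - L_corr = 20.3 - 5.2 = 15.1

15.1 dB


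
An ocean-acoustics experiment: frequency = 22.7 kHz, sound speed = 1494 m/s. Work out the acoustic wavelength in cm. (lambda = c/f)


lambda = c/f = 1494 / 22700 = 0.0658 m = 6.58 cm

6.58 cm


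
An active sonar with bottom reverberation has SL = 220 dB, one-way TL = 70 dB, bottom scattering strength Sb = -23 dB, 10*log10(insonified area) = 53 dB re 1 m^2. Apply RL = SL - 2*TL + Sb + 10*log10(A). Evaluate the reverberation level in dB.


110 dB


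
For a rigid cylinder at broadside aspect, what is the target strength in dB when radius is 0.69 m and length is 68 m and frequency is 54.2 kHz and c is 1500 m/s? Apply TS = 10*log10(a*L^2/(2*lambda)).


lambda = 1500/54200 = 0.02768 m
TS = 10*log10(0.69*68^2/(2*0.02768)) = 47.61

47.61 dB


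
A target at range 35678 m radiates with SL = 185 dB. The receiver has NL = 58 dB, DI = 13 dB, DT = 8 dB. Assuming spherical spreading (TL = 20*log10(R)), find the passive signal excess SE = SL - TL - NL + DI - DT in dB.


Step 1: TL = 20*log10(35678) = 91.05 dB
Step 2: SE = 185 - 91.05 - 58 + 13 - 8 = 40.95

40.95 dB


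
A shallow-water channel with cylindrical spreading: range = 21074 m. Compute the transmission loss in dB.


43.24 dB


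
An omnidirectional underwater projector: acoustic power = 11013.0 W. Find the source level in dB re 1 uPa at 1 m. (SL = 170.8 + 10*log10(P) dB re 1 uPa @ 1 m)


211.22 dB


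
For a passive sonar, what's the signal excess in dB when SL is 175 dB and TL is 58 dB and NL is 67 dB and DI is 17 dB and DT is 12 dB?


SE = SL - TL - NL + DI - DT = 175 - 58 - 67 + 17 - 12 = 55

55 dB


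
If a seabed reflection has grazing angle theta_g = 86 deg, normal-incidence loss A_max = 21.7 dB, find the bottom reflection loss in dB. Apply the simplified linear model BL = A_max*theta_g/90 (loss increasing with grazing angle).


20.74 dB


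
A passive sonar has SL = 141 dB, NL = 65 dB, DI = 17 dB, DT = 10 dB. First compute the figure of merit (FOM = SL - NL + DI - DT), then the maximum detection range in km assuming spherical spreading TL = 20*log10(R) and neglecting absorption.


Step 1: FOM = SL - NL + DI - DT = 141 - 65 + 17 - 10 = 83 dB
Step 2: at max range FOM = TL = 20*log10(R), so R = 10^(83/20) = 14125.38 m = 14.13 km

14.13 km


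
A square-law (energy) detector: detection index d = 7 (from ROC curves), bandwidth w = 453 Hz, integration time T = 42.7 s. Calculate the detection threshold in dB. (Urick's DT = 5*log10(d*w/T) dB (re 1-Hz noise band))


DT = 5*log10(d*w/T) = 5*log10(7 * 453 / 42.7) = 5*log10(74.26) = 9.35

9.35 dB


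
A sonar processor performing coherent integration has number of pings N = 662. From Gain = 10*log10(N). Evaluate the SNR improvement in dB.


28.21 dB


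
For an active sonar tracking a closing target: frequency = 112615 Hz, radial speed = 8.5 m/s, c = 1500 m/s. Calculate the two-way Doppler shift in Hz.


1276.3 Hz


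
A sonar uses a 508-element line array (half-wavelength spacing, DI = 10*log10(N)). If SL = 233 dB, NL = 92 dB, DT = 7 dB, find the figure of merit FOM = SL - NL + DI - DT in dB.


Step 1: DI = 10*log10(508) = 27.06 dB
Step 2: FOM = SL - NL + DI - DT = 233 - 92 + 27.06 - 7 = 161.06

161.06 dB


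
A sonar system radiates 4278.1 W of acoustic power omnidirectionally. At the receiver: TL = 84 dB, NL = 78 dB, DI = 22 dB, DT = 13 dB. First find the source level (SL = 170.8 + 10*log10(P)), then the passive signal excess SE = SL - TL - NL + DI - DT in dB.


Step 1: SL = 170.8 + 10*log10(4278.1) = 207.11 dB
Step 2: SE = SL - TL - NL + DI - DT = 207.11 - 84 - 78 + 22 - 13 = 54.11

54.11 dB


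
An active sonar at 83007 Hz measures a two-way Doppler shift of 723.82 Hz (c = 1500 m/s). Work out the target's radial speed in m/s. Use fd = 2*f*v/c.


From fd = 2*f*v/c, v = c*fd/(2*f) = 1500 * 723.82 / (2*83007) = 6.54

6.54 m/s


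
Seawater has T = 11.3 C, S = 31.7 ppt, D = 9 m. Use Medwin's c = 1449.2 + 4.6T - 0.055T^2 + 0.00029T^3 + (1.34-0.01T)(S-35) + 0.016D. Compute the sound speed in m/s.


c = 1449.2 + 4.6*11.3 - 0.055*11.3^2 + 0.00029*11.3^3 + (1.34 - 0.01*11.3)*(31.7 - 35) + 0.016*9 = 1490.67

1490.67 m/s


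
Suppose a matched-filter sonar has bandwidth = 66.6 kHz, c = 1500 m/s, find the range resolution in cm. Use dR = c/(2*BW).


dR = c/(2*BW) = 1500 / (2 * 66.6e3) = 0.0113 m = 1.13 cm

1.13 cm


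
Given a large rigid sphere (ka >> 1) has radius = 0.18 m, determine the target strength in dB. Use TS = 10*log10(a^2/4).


TS = 10*log10(0.18^2 / 4) = 10*log10(0.0081) = -20.92

-20.92 dB


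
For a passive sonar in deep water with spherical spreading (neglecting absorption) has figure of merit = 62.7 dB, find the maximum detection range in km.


At max range FOM = TL, so 20*log10(R) = 62.7
R = 10^(62.7/20) = 1364.58 m = 1.36 km

1.36 km


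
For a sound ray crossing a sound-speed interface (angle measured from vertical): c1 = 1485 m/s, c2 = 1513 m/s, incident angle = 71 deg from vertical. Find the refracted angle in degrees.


sin(theta2) = (c2/c1)*sin(theta1) = (1513/1485)*sin(71 deg) = 0.96335
theta2 = arcsin(0.96335) = 74.44

74.44 deg


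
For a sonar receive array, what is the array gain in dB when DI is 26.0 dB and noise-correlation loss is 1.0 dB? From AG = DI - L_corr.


AG = DI - L_corr = 26.0 - 1.0 = 25.0

25.0 dB


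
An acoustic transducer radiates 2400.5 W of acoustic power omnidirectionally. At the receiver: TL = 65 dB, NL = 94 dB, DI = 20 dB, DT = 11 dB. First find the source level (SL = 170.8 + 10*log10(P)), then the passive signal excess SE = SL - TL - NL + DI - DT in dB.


Step 1: SL = 170.8 + 10*log10(2400.5) = 204.6 dB
Step 2: SE = SL - TL - NL + DI - DT = 204.6 - 65 - 94 + 20 - 11 = 54.6

54.6 dB


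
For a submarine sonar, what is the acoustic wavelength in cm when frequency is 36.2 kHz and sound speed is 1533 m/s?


lambda = c/f = 1533 / 36200 = 0.0423 m = 4.23 cm

4.23 cm


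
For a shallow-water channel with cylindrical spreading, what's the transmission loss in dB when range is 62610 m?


TL = 10*log10(62610) = 47.97

47.97 dB


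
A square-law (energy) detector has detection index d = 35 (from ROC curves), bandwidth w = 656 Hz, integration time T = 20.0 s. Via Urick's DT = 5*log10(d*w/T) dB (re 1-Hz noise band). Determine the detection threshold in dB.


DT = 5*log10(d*w/T) = 5*log10(35 * 656 / 20.0) = 5*log10(1148.0) = 15.3

15.3 dB


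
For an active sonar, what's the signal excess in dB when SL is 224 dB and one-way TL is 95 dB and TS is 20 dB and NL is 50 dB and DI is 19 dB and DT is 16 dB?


SE = SL - 2*TL + TS - NL + DI - DT = 224 - 2*95 + (20) - 50 + 19 - 16 = 7

7 dB


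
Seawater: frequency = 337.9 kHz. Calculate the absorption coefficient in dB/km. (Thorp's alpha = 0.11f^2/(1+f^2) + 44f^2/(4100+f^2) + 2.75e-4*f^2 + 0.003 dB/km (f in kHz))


f^2 = 114176.41
alpha = 0.11*114176.41/(1+114176.41) + 44*114176.41/(4100+114176.41) + 2.75e-4*114176.41 + 0.003 = 73.986

73.986 dB/km


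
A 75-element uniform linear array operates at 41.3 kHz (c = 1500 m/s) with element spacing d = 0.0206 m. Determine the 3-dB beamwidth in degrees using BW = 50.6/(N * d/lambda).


1.19 deg


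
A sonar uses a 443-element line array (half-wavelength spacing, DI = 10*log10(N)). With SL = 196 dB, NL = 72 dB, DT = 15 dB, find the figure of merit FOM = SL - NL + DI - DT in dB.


Step 1: DI = 10*log10(443) = 26.46 dB
Step 2: FOM = SL - NL + DI - DT = 196 - 72 + 26.46 - 15 = 135.46

135.46 dB


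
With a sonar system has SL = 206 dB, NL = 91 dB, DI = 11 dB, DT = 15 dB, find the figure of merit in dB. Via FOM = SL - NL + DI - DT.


FOM = SL - NL + DI - DT = 206 - 91 + 11 - 15 = 111

111 dB


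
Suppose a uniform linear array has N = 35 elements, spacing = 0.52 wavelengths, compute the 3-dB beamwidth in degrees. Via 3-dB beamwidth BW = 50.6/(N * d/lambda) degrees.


2.78 deg


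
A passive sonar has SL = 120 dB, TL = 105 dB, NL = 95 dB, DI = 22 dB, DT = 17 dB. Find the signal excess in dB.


SE = SL - TL - NL + DI - DT = 120 - 105 - 95 + 22 - 17 = -75

-75 dB


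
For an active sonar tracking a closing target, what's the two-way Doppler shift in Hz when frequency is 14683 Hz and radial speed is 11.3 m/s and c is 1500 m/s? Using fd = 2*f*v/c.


fd = 2*f*v/c = 2 * 14683 * 11.3 / 1500 = 221.22

221.22 Hz


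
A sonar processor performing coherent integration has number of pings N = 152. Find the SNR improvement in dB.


21.82 dB


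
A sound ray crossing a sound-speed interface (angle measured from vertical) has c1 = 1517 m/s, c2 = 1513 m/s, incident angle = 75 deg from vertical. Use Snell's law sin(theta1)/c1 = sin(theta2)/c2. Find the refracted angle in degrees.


sin(theta2) = (c2/c1)*sin(theta1) = (1513/1517)*sin(75 deg) = 0.96338
theta2 = arcsin(0.96338) = 74.45

74.45 deg


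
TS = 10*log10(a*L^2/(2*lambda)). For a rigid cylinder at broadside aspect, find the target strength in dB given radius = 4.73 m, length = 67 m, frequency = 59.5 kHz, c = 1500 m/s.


56.24 dB


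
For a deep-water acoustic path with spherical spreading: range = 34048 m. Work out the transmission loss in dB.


90.64 dB


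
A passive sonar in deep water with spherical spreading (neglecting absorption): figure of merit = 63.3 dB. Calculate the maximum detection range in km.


At max range FOM = TL, so 20*log10(R) = 63.3
R = 10^(63.3/20) = 1462.18 m = 1.46 km

1.46 km


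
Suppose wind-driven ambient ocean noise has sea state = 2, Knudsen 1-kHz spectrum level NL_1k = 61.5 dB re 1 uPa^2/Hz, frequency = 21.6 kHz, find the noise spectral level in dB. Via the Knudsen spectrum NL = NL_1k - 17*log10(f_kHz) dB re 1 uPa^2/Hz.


NL = NL_1k - 17*log10(f_kHz) = 61.5 - 17*log10(21.6) = 61.5 - (22.69) = 38.81

38.81 dB


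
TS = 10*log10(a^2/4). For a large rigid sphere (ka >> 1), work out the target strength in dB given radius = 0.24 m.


TS = 10*log10(0.24^2 / 4) = 10*log10(0.0144) = -18.42

-18.42 dB


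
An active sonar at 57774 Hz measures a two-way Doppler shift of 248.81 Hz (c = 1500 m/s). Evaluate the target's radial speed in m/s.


3.23 m/s


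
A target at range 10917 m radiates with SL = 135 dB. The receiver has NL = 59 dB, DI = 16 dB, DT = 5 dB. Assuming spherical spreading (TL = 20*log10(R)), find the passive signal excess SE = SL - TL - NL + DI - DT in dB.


Step 1: TL = 20*log10(10917) = 80.76 dB
Step 2: SE = 135 - 80.76 - 59 + 16 - 5 = 6.24

6.24 dB


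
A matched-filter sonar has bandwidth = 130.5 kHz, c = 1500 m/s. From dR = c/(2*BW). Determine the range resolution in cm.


0.57 cm


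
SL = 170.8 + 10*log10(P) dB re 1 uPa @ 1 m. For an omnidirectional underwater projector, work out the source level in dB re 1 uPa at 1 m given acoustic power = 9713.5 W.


SL = 170.8 + 10*log10(9713.5) = 170.8 + 39.87 = 210.67

210.67 dB


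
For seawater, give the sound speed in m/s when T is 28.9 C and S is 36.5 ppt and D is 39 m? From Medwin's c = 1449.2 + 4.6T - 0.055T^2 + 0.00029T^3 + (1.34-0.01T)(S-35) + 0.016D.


c = 1449.2 + 4.6*28.9 - 0.055*28.9^2 + 0.00029*28.9^3 + (1.34 - 0.01*28.9)*(36.5 - 35) + 0.016*39 = 1545.4

1545.4 m/s


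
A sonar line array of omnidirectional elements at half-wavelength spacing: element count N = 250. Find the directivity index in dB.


DI = 10*log10(250) = 23.98

23.98 dB


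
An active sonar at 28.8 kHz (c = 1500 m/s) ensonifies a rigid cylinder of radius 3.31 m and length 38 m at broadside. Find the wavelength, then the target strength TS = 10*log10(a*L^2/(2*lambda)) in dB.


Step 1: lambda = c/f = 1500/28800 = 0.05208 m
Step 2: TS = 10*log10(a*L^2/(2*lambda)) = 10*log10(3.31*38^2/(2*0.05208)) = 46.62

46.62 dB


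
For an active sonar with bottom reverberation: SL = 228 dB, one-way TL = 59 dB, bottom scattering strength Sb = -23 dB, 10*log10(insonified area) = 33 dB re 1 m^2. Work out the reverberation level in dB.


RL = SL - 2*TL + Sb + 10*log10(A) = 228 - 2*59 + (-23) + 33 = 120

120 dB


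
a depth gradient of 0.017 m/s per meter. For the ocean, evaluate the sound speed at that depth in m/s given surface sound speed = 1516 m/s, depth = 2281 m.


c = 1516 + 0.017 * 2281 = 1554.777

1554.777 m/s


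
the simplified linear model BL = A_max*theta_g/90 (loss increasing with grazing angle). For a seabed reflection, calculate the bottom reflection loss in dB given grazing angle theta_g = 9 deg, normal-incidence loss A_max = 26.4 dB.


BL = A_max * theta_g / 90 = 26.4 * 9 / 90 = 2.64

2.64 dB


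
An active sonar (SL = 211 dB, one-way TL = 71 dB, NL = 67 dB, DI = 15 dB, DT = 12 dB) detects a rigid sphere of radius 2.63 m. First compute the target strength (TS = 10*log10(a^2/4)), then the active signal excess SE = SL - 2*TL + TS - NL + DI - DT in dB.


Step 1: TS = 10*log10(2.63^2/4) = 2.38 dB
Step 2: SE = SL - 2*TL + TS - NL + DI - DT = 211 - 2*71 + (2.38) - 67 + 15 - 12 = 7.38

7.38 dB


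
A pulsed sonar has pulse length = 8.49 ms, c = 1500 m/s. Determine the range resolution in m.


6.3675 m


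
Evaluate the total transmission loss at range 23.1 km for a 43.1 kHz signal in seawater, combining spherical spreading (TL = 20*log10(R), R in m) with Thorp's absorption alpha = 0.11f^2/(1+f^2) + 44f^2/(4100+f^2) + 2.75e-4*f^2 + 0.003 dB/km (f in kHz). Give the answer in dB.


Step 1 (Thorp): alpha = 0.11*1857.61/(1+1857.61) + 44*1857.61/(4100+1857.61) + 2.75e-4*1857.61 + 0.003 = 14.3432 dB/km
Step 2: TL_spread = 20*log10(23100) = 87.27 dB
Step 3: TL_abs = alpha*R = 14.3432 * 23.1 = 331.33 dB
Step 4: TL_total = 87.27 + 331.33 = 418.6

418.6 dB


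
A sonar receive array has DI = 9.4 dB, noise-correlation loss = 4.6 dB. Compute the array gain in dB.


AG = DI - L_corr = 9.4 - 4.6 = 4.8

4.8 dB


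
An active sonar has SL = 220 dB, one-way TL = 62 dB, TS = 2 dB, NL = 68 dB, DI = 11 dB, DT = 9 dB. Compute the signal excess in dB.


SE = SL - 2*TL + TS - NL + DI - DT = 220 - 2*62 + (2) - 68 + 11 - 9 = 32

32 dB


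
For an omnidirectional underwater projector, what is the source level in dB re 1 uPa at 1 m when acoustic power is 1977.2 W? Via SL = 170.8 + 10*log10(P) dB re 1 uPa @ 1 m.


203.76 dB


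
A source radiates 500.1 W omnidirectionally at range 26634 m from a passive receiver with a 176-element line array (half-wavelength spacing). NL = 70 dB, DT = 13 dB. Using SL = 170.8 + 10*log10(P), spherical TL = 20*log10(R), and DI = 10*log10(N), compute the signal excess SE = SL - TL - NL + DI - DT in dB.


Step 1: SL = 170.8 + 10*log10(500.1) = 197.79 dB
Step 2: TL = 20*log10(26634) = 88.51 dB
Step 3: DI = 10*log10(176) = 22.46 dB
Step 4: SE = SL - TL - NL + DI - DT = 197.79 - 88.51 - 70 + 22.46 - 13 = 48.74

48.74 dB


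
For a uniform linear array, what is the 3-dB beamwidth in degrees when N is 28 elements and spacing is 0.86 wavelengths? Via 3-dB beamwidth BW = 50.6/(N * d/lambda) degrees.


BW = 50.6 / (28 * 0.86) = 50.6 / 24.08 = 2.1

2.1 deg


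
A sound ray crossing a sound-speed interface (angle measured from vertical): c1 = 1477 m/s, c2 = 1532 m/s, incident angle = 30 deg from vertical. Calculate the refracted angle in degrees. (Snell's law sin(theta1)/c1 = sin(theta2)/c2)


sin(theta2) = (c2/c1)*sin(theta1) = (1532/1477)*sin(30 deg) = 0.51862
theta2 = arcsin(0.51862) = 31.24

31.24 deg


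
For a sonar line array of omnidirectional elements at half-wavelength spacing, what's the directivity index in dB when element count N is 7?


DI = 10*log10(7) = 8.45

8.45 dB


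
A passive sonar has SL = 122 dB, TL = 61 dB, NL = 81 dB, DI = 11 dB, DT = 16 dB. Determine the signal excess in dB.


-25 dB


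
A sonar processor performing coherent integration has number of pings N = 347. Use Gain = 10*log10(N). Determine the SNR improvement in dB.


25.4 dB


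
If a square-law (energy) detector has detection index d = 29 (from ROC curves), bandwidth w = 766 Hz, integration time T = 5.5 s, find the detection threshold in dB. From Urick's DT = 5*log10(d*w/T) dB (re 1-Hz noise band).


18.03 dB


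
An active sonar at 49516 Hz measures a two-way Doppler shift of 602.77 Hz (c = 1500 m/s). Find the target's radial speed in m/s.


From fd = 2*f*v/c, v = c*fd/(2*f) = 1500 * 602.77 / (2*49516) = 9.13

9.13 m/s


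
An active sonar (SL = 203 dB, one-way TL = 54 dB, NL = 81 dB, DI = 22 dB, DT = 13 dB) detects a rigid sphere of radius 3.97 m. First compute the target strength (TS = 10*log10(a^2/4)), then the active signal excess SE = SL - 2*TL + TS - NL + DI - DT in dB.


Step 1: TS = 10*log10(3.97^2/4) = 5.96 dB
Step 2: SE = SL - 2*TL + TS - NL + DI - DT = 203 - 2*54 + (5.96) - 81 + 22 - 13 = 28.96

28.96 dB


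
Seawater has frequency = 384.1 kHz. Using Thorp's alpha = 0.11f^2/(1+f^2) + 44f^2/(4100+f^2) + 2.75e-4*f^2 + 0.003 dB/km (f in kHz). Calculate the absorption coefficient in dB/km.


83.495 dB/km


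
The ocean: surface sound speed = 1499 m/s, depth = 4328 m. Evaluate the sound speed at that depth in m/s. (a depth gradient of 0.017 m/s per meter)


c = 1499 + 0.017 * 4328 = 1572.576

1572.576 m/s
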